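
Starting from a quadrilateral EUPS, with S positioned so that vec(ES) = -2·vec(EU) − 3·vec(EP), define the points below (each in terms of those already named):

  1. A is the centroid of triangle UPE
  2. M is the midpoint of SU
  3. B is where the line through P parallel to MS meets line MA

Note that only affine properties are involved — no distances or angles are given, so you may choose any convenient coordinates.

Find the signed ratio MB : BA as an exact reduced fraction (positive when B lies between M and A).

Choose coordinates E = (0, 0), U = (1, 0), P = (0, 1), S = (-2, -3).
1. A is the centroid of triangle UPE ⇒ A = (1/3, 1/3)
2. M is the midpoint of SU ⇒ M = (-1/2, -3/2)
3. B is where the line through P parallel to MS meets line MA ⇒ B = (7/6, 13/6)
B = M + t·(A−M) with t = 2, so MB:BA = t:(1−t) = 2:-1

MB:BA = -2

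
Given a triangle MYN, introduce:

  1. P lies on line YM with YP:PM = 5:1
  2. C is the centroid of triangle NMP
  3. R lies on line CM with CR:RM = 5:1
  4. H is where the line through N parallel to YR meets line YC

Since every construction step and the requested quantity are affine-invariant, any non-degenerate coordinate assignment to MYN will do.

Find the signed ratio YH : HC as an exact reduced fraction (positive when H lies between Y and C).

Work in coordinates with M = (0, 0), Y = (1, 0), N = (0, 1).
1. P lies on line YM with YP:PM = 5:1 ⇒ P = (1/6, 0)
2. C is the centroid of triangle NMP ⇒ C = (1/18, 1/3)
3. R lies on line CM with CR:RM = 5:1 ⇒ R = (1/108, 1/18)
4. H is where the line through N parallel to YR meets line YC ⇒ H = (-1177/540, 101/90)
H = Y + t·(C−Y) with t = 101/30, so YH:HC = t:(1−t) = 101/30:-71/30

YH:HC = -101/71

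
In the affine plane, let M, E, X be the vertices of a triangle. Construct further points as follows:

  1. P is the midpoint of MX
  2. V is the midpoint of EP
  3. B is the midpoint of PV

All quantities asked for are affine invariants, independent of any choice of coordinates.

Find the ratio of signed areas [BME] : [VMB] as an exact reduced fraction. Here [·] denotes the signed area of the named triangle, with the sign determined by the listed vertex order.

[BME]:[VMB] = -3

Set M = (0, 0), E = (1, 0), X = (0, 1); any affine frame gives the same invariant.
1. P is the midpoint of MX ⇒ P = (0, 1/2)
2. V is the midpoint of EP ⇒ V = (1/2, 1/4)
3. B is the midpoint of PV ⇒ B = (1/4, 3/8)
2·[BME] = 3/8, 2·[VMB] = -1/8
[BME]:[VMB] = 3/8:-1/8 = -3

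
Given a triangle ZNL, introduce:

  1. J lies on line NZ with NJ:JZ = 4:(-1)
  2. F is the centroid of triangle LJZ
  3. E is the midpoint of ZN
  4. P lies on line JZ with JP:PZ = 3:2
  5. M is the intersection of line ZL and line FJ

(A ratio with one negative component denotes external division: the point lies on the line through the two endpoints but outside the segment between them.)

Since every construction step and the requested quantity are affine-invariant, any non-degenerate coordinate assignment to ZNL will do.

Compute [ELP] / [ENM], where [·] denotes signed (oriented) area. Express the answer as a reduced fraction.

[ELP]:[ENM] = 38/15

Set Z = (0, 0), N = (1, 0), L = (0, 1); any affine frame gives the same invariant.
1. J lies on line NZ with NJ:JZ = 4:(-1) ⇒ J = (-1/3, 0)
2. F is the centroid of triangle LJZ ⇒ F = (-1/9, 1/3)
3. E is the midpoint of ZN ⇒ E = (1/2, 0)
4. P lies on line JZ with JP:PZ = 3:2 ⇒ P = (-2/15, 0)
5. M is the intersection of line ZL and line FJ ⇒ M = (0, 1/2)
2·[ELP] = 19/30, 2·[ENM] = 1/4
[ELP]:[ENM] = 19/30:1/4 = 38/15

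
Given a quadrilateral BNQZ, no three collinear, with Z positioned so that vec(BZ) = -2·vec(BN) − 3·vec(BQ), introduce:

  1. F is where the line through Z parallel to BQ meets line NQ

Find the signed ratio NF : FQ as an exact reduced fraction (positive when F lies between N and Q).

NF:FQ = -3/2

Choose coordinates B = (0, 0), N = (1, 0), Q = (0, 1), Z = (-2, -3).
1. F is where the line through Z parallel to BQ meets line NQ ⇒ F = (-2, 3)
F = N + t·(Q−N) with t = 3, so NF:FQ = t:(1−t) = 3:-2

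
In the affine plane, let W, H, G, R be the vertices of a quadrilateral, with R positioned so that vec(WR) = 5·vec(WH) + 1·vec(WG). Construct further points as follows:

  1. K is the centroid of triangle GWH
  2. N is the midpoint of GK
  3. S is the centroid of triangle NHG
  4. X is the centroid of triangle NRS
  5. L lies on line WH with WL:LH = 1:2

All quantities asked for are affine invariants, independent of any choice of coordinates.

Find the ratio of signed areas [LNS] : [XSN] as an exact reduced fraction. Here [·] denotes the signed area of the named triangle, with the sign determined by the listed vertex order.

[LNS]:[XSN] = 7/11

Work in coordinates with W = (0, 0), H = (1, 0), G = (0, 1), R = (5, 1).
1. K is the centroid of triangle GWH ⇒ K = (1/3, 1/3)
2. N is the midpoint of GK ⇒ N = (1/6, 2/3)
3. S is the centroid of triangle NHG ⇒ S = (7/18, 5/9)
4. X is the centroid of triangle NRS ⇒ X = (50/27, 20/27)
5. L lies on line WH with WL:LH = 1:2 ⇒ L = (1/3, 0)
2·[LNS] = -7/54, 2·[XSN] = -11/54
[LNS]:[XSN] = -7/54:-11/54 = 7/11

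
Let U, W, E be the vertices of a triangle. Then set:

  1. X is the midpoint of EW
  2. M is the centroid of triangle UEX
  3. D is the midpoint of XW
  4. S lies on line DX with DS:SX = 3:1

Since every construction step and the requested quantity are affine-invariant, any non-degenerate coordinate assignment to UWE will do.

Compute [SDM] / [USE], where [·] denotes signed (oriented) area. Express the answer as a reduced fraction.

Assign U = (0, 0), W = (1, 0), E = (0, 1) — the answer is frame-independent, so this choice is without loss of generality.
1. X is the midpoint of EW ⇒ X = (1/2, 1/2)
2. M is the centroid of triangle UEX ⇒ M = (1/6, 1/2)
3. D is the midpoint of XW ⇒ D = (3/4, 1/4)
4. S lies on line DX with DS:SX = 3:1 ⇒ S = (9/16, 7/16)
2·[SDM] = -1/16, 2·[USE] = 9/16
[SDM]:[USE] = -1/16:9/16 = -1/9

[SDM]:[USE] = -1/9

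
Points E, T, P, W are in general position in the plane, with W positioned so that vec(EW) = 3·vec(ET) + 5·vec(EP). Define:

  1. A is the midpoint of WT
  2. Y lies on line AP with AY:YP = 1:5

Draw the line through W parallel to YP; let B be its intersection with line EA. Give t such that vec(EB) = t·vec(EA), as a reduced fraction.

t = 11/4

Choose coordinates E = (0, 0), T = (1, 0), P = (0, 1), W = (3, 5).
1. A is the midpoint of WT ⇒ A = (2, 5/2)
2. Y lies on line AP with AY:YP = 1:5 ⇒ Y = (5/3, 9/4)
through W parallel to YP: direction (-5/3, -5/4); meets EA at B = (11/2, 55/8)
B = E + t·(A−E) with t = 11/4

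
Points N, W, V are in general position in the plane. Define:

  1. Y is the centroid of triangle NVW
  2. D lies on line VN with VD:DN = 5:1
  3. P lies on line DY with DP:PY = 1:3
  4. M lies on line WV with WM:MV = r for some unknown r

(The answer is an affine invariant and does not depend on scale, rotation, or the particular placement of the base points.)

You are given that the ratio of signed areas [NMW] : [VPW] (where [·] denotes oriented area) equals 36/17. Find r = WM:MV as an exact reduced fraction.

Choose coordinates N = (0, 0), W = (1, 0), V = (0, 1).
1. Y is the centroid of triangle NVW ⇒ Y = (1/3, 1/3)
2. D lies on line VN with VD:DN = 5:1 ⇒ D = (0, 1/6)
3. P lies on line DY with DP:PY = 1:3 ⇒ P = (1/12, 5/24)
4. With WM:MV = r, write λ = r/(r+1) so M = W + λ·(V−W); M is affine-linear in λ
Every point depending on M is an affine combination of M and λ-independent points, so each such coordinate is linear in λ; the λ² term in each signed area is a multiple of (V−W)×(V−W) = 0, so 2·[NMW] and 2·[VPW] are each linear in λ. Evaluating at λ=0 and λ=1:
  2·[NMW] = −λ,   2·[VPW] = 17/24
So [NMW]:[VPW] = (−λ) / (17/24). Setting this equal to 36/17:
  −λ = 36/17·(17/24)  ⇒  λ = -3/2
Then r = λ/(1−λ) = (-3/2)/(5/2) = -3/5. Check: with r = -3/5, M = (5/2, -3/2) and [NMW]:[VPW] = 36/17 as required.

r = -3/5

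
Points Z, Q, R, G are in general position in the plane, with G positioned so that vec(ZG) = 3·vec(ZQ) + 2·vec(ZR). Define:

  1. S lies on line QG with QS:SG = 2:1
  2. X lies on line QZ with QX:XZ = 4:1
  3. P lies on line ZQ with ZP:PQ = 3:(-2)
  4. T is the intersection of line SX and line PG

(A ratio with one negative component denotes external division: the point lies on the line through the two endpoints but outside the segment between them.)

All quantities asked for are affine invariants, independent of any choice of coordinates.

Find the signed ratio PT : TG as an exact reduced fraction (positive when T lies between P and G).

PT:TG = 7

Choose coordinates Z = (0, 0), Q = (1, 0), R = (0, 1), G = (3, 2).
1. S lies on line QG with QS:SG = 2:1 ⇒ S = (7/3, 4/3)
2. X lies on line QZ with QX:XZ = 4:1 ⇒ X = (1/5, 0)
3. P lies on line ZQ with ZP:PQ = 3:(-2) ⇒ P = (3, 0)
4. T is the intersection of line SX and line PG ⇒ T = (3, 7/4)
T = P + t·(G−P) with t = 7/8, so PT:TG = t:(1−t) = 7/8:1/8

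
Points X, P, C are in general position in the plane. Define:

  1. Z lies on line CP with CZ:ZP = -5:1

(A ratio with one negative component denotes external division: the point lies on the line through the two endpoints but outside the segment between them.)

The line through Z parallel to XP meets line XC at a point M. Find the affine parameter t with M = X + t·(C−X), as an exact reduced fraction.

t = -1/4

Set X = (0, 0), P = (1, 0), C = (0, 1); any affine frame gives the same invariant.
1. Z lies on line CP with CZ:ZP = -5:1 ⇒ Z = (5/4, -1/4)
through Z parallel to XP: direction (1, 0); meets XC at M = (0, -1/4)
M = X + t·(C−X) with t = -1/4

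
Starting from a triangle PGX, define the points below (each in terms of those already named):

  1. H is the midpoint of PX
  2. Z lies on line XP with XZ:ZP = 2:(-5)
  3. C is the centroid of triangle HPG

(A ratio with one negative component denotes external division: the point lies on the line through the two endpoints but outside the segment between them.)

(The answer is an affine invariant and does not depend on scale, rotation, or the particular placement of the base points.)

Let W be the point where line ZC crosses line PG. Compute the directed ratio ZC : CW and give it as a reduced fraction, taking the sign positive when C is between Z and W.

Work in coordinates with P = (0, 0), G = (1, 0), X = (0, 1).
1. H is the midpoint of PX ⇒ H = (0, 1/2)
2. Z lies on line XP with XZ:ZP = 2:(-5) ⇒ Z = (0, 5/3)
3. C is the centroid of triangle HPG ⇒ C = (1/3, 1/6)
line ZC meets PG at W = (10/27, 0)
C = Z + t·(W−Z) with t = 9/10, so ZC:CW = 9/10:1/10

ZC:CW = 9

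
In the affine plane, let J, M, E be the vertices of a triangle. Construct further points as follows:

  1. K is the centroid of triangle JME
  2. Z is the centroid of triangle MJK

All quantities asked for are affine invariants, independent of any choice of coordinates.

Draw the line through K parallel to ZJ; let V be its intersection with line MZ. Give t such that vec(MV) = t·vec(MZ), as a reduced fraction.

Choose coordinates J = (0, 0), M = (1, 0), E = (0, 1).
1. K is the centroid of triangle JME ⇒ K = (1/3, 1/3)
2. Z is the centroid of triangle MJK ⇒ Z = (4/9, 1/9)
through K parallel to ZJ: direction (-4/9, -1/9); meets MZ at V = (-1/9, 2/9)
V = M + t·(Z−M) with t = 2

t = 2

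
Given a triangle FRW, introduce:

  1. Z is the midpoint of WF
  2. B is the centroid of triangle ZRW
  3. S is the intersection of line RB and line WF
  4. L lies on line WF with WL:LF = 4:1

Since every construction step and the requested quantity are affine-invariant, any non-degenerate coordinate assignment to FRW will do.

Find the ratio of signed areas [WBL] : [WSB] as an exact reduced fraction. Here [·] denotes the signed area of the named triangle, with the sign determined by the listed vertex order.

[WBL]:[WSB] = -16/5

Work in coordinates with F = (0, 0), R = (1, 0), W = (0, 1).
1. Z is the midpoint of WF ⇒ Z = (0, 1/2)
2. B is the centroid of triangle ZRW ⇒ B = (1/3, 1/2)
3. S is the intersection of line RB and line WF ⇒ S = (0, 3/4)
4. L lies on line WF with WL:LF = 4:1 ⇒ L = (0, 1/5)
2·[WBL] = -4/15, 2·[WSB] = 1/12
[WBL]:[WSB] = -4/15:1/12 = -16/5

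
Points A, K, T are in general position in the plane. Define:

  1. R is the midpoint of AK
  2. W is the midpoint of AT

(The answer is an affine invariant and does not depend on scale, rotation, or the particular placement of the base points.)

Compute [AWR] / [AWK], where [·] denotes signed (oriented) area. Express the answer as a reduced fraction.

Choose coordinates A = (0, 0), K = (1, 0), T = (0, 1).
1. R is the midpoint of AK ⇒ R = (1/2, 0)
2. W is the midpoint of AT ⇒ W = (0, 1/2)
2·[AWR] = -1/4, 2·[AWK] = -1/2
[AWR]:[AWK] = -1/4:-1/2 = 1/2

[AWR]:[AWK] = 1/2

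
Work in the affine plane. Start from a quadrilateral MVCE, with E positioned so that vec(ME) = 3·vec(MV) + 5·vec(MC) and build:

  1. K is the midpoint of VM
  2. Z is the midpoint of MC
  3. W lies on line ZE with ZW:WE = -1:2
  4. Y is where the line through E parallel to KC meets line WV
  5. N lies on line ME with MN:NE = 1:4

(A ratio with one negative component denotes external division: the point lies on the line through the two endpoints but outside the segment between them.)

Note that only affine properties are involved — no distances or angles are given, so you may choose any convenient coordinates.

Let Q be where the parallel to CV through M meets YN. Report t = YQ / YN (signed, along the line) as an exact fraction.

t = 35/27

Set M = (0, 0), V = (1, 0), C = (0, 1), E = (3, 5); any affine frame gives the same invariant.
1. K is the midpoint of VM ⇒ K = (1/2, 0)
2. Z is the midpoint of MC ⇒ Z = (0, 1/2)
3. W lies on line ZE with ZW:WE = -1:2 ⇒ W = (-3, -4)
4. Y is where the line through E parallel to KC meets line WV ⇒ Y = (4, 3)
5. N lies on line ME with MN:NE = 1:4 ⇒ N = (3/5, 1)
through M parallel to CV: direction (1, -1); meets YN at Q = (-11/27, 11/27)
Q = Y + t·(N−Y) with t = 35/27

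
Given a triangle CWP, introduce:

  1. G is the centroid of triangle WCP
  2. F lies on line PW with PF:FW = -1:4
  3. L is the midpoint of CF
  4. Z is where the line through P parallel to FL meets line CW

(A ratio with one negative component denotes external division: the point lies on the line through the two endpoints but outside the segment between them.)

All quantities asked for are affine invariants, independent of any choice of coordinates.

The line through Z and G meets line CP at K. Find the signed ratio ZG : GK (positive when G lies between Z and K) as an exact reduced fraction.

ZG:GK = -1/4

Assign C = (0, 0), W = (1, 0), P = (0, 1) — the answer is frame-independent, so this choice is without loss of generality.
1. G is the centroid of triangle WCP ⇒ G = (1/3, 1/3)
2. F lies on line PW with PF:FW = -1:4 ⇒ F = (-1/3, 4/3)
3. L is the midpoint of CF ⇒ L = (-1/6, 2/3)
4. Z is where the line through P parallel to FL meets line CW ⇒ Z = (1/4, 0)
line ZG meets CP at K = (0, -1)
G = Z + t·(K−Z) with t = -1/3, so ZG:GK = -1/3:4/3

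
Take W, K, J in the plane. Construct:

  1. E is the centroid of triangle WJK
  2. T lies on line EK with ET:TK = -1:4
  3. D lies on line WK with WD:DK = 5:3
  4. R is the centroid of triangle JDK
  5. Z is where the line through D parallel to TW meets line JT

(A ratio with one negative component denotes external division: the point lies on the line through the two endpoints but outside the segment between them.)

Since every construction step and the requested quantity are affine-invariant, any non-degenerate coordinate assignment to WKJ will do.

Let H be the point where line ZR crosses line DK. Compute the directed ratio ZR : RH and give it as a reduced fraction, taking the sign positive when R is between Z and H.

Work in coordinates with W = (0, 0), K = (1, 0), J = (0, 1).
1. E is the centroid of triangle WJK ⇒ E = (1/3, 1/3)
2. T lies on line EK with ET:TK = -1:4 ⇒ T = (1/9, 4/9)
3. D lies on line WK with WD:DK = 5:3 ⇒ D = (5/8, 0)
4. R is the centroid of triangle JDK ⇒ R = (13/24, 1/3)
5. Z is where the line through D parallel to TW meets line JT ⇒ Z = (7/18, -17/18)
line ZR meets DK at H = (277/552, 0)
R = Z + t·(H−Z) with t = 23/17, so ZR:RH = 23/17:-6/17

ZR:RH = -23/6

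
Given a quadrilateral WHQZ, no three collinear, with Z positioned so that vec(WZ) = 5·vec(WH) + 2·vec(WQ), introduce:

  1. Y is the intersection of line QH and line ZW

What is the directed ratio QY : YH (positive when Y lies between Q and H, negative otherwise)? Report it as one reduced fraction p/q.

QY:YH = 5/2

Work in coordinates with W = (0, 0), H = (1, 0), Q = (0, 1), Z = (5, 2).
1. Y is the intersection of line QH and line ZW ⇒ Y = (5/7, 2/7)
Y = Q + t·(H−Q) with t = 5/7, so QY:YH = t:(1−t) = 5/7:2/7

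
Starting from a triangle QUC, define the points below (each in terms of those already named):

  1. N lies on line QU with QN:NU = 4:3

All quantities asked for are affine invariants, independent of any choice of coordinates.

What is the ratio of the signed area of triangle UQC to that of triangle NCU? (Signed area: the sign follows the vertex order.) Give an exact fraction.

[UQC]:[NCU] = 7/3

Assign Q = (0, 0), U = (1, 0), C = (0, 1) — the answer is frame-independent, so this choice is without loss of generality.
1. N lies on line QU with QN:NU = 4:3 ⇒ N = (4/7, 0)
2·[UQC] = -1, 2·[NCU] = -3/7
[UQC]:[NCU] = -1:-3/7 = 7/3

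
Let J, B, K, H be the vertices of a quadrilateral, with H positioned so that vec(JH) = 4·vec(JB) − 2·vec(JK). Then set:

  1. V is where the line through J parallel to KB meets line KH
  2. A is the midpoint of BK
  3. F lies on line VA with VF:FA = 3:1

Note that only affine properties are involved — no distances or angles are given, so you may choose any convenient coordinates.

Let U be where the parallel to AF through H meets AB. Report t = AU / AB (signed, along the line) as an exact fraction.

t = -2

Work in coordinates with J = (0, 0), B = (1, 0), K = (0, 1), H = (4, -2).
1. V is where the line through J parallel to KB meets line KH ⇒ V = (-4, 4)
2. A is the midpoint of BK ⇒ A = (1/2, 1/2)
3. F lies on line VA with VF:FA = 3:1 ⇒ F = (-5/8, 11/8)
through H parallel to AF: direction (-9/8, 7/8); meets AB at U = (-1/2, 3/2)
U = A + t·(B−A) with t = -2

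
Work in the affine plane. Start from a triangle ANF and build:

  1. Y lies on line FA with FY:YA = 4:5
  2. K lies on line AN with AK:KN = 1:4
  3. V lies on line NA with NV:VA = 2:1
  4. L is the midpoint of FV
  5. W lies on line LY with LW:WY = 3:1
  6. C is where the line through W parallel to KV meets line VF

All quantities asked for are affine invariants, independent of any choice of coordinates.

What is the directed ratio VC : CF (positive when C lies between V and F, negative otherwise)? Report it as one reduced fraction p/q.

VC:CF = 13/11

Choose coordinates A = (0, 0), N = (1, 0), F = (0, 1).
1. Y lies on line FA with FY:YA = 4:5 ⇒ Y = (0, 5/9)
2. K lies on line AN with AK:KN = 1:4 ⇒ K = (1/5, 0)
3. V lies on line NA with NV:VA = 2:1 ⇒ V = (1/3, 0)
4. L is the midpoint of FV ⇒ L = (1/6, 1/2)
5. W lies on line LY with LW:WY = 3:1 ⇒ W = (1/24, 13/24)
6. C is where the line through W parallel to KV meets line VF ⇒ C = (11/72, 13/24)
C = V + t·(F−V) with t = 13/24, so VC:CF = t:(1−t) = 13/24:11/24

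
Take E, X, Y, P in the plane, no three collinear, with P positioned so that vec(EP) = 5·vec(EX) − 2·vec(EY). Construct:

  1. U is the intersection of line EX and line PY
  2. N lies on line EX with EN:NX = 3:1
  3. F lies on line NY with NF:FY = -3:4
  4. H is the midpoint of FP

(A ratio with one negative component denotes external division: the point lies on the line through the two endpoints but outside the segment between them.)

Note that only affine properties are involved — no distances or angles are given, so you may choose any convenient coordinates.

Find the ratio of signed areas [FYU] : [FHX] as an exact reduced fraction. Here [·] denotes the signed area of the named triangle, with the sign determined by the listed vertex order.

Assign E = (0, 0), X = (1, 0), Y = (0, 1), P = (5, -2) — the answer is frame-independent, so this choice is without loss of generality.
1. U is the intersection of line EX and line PY ⇒ U = (5/3, 0)
2. N lies on line EX with EN:NX = 3:1 ⇒ N = (3/4, 0)
3. F lies on line NY with NF:FY = -3:4 ⇒ F = (3, -3)
4. H is the midpoint of FP ⇒ H = (4, -5/2)
2·[FYU] = -11/3, 2·[FHX] = 4
[FYU]:[FHX] = -11/3:4 = -11/12

[FYU]:[FHX] = -11/12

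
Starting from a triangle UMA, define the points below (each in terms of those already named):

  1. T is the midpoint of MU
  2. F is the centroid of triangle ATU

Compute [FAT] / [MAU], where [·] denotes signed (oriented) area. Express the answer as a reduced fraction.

Work in coordinates with U = (0, 0), M = (1, 0), A = (0, 1).
1. T is the midpoint of MU ⇒ T = (1/2, 0)
2. F is the centroid of triangle ATU ⇒ F = (1/6, 1/3)
2·[FAT] = -1/6, 2·[MAU] = 1
[FAT]:[MAU] = -1/6:1 = -1/6

[FAT]:[MAU] = -1/6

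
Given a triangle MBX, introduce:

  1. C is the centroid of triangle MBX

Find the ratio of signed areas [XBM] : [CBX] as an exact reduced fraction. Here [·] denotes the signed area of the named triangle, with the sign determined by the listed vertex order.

[XBM]:[CBX] = -3

Assign M = (0, 0), B = (1, 0), X = (0, 1) — the answer is frame-independent, so this choice is without loss of generality.
1. C is the centroid of triangle MBX ⇒ C = (1/3, 1/3)
2·[XBM] = -1, 2·[CBX] = 1/3
[XBM]:[CBX] = -1:1/3 = -3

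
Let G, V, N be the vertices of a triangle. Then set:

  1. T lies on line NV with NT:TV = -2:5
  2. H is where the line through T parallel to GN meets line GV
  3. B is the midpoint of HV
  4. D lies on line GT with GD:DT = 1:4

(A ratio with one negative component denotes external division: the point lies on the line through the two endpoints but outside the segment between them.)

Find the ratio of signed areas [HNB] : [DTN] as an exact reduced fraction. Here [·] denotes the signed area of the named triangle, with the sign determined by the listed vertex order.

[HNB]:[DTN] = 25/16

Assign G = (0, 0), V = (1, 0), N = (0, 1) — the answer is frame-independent, so this choice is without loss of generality.
1. T lies on line NV with NT:TV = -2:5 ⇒ T = (-2/3, 5/3)
2. H is where the line through T parallel to GN meets line GV ⇒ H = (-2/3, 0)
3. B is the midpoint of HV ⇒ B = (1/6, 0)
4. D lies on line GT with GD:DT = 1:4 ⇒ D = (-2/15, 1/3)
2·[HNB] = -5/6, 2·[DTN] = -8/15
[HNB]:[DTN] = -5/6:-8/15 = 25/16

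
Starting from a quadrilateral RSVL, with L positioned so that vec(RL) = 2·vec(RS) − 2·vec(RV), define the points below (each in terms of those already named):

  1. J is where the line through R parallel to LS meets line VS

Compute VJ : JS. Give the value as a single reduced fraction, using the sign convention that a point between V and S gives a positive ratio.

Set R = (0, 0), S = (1, 0), V = (0, 1), L = (2, -2); any affine frame gives the same invariant.
1. J is where the line through R parallel to LS meets line VS ⇒ J = (-1, 2)
J = V + t·(S−V) with t = -1, so VJ:JS = t:(1−t) = -1:2

VJ:JS = -1/2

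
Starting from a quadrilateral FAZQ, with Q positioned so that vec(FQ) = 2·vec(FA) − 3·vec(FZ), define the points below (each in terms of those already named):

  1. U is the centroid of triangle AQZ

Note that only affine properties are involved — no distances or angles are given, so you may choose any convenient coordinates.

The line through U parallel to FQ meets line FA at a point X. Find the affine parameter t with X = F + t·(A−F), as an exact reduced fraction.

Set F = (0, 0), A = (1, 0), Z = (0, 1), Q = (2, -3); any affine frame gives the same invariant.
1. U is the centroid of triangle AQZ ⇒ U = (1, -2/3)
through U parallel to FQ: direction (2, -3); meets FA at X = (5/9, 0)
X = F + t·(A−F) with t = 5/9

t = 5/9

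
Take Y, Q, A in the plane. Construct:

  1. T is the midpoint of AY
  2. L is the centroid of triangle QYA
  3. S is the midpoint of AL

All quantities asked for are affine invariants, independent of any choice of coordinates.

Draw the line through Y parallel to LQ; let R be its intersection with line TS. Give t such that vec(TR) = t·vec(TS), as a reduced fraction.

t = -2

Assign Y = (0, 0), Q = (1, 0), A = (0, 1) — the answer is frame-independent, so this choice is without loss of generality.
1. T is the midpoint of AY ⇒ T = (0, 1/2)
2. L is the centroid of triangle QYA ⇒ L = (1/3, 1/3)
3. S is the midpoint of AL ⇒ S = (1/6, 2/3)
through Y parallel to LQ: direction (2/3, -1/3); meets TS at R = (-1/3, 1/6)
R = T + t·(S−T) with t = -2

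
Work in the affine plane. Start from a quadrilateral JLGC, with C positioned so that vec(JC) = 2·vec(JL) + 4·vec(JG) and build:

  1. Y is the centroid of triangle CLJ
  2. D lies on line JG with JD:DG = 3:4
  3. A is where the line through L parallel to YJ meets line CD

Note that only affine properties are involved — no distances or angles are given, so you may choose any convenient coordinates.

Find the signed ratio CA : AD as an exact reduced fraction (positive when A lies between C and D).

Assign J = (0, 0), L = (1, 0), G = (0, 1), C = (2, 4) — the answer is frame-independent, so this choice is without loss of generality.
1. Y is the centroid of triangle CLJ ⇒ Y = (1, 4/3)
2. D lies on line JG with JD:DG = 3:4 ⇒ D = (0, 3/7)
3. A is where the line through L parallel to YJ meets line CD ⇒ A = (-74/19, -124/19)
A = C + t·(D−C) with t = 56/19, so CA:AD = t:(1−t) = 56/19:-37/19

CA:AD = -56/37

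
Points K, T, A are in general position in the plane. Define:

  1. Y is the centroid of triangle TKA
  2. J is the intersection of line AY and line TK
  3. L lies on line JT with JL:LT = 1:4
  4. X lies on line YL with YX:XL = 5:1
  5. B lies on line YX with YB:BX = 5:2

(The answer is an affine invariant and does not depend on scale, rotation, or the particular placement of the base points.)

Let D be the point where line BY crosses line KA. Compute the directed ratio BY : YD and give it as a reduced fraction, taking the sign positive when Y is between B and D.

Assign K = (0, 0), T = (1, 0), A = (0, 1) — the answer is frame-independent, so this choice is without loss of generality.
1. Y is the centroid of triangle TKA ⇒ Y = (1/3, 1/3)
2. J is the intersection of line AY and line TK ⇒ J = (1/2, 0)
3. L lies on line JT with JL:LT = 1:4 ⇒ L = (3/5, 0)
4. X lies on line YL with YX:XL = 5:1 ⇒ X = (5/9, 1/18)
5. B lies on line YX with YB:BX = 5:2 ⇒ B = (31/63, 17/126)
line BY meets KA at D = (0, 3/4)
Y = B + t·(D−B) with t = 10/31, so BY:YD = 10/31:21/31

BY:YD = 10/21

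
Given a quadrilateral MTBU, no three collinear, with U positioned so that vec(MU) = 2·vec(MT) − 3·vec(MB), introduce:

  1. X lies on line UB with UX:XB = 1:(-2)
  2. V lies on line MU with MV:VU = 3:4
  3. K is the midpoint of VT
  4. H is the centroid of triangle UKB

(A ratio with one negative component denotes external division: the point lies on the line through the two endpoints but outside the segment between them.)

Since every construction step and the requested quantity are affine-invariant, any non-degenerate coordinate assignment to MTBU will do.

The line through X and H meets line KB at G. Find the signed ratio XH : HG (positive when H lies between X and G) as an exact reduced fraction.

XH:HG = 5

Set M = (0, 0), T = (1, 0), B = (0, 1), U = (2, -3); any affine frame gives the same invariant.
1. X lies on line UB with UX:XB = 1:(-2) ⇒ X = (4, -7)
2. V lies on line MU with MV:VU = 3:4 ⇒ V = (6/7, -9/7)
3. K is the midpoint of VT ⇒ K = (13/14, -9/14)
4. H is the centroid of triangle UKB ⇒ H = (41/42, -37/42)
line XH meets KB at G = (13/35, 12/35)
H = X + t·(G−X) with t = 5/6, so XH:HG = 5/6:1/6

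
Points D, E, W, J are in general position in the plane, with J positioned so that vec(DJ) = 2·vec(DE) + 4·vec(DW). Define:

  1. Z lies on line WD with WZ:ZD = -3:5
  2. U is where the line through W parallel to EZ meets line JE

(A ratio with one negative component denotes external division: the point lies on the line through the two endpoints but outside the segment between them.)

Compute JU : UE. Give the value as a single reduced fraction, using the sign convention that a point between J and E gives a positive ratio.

Assign D = (0, 0), E = (1, 0), W = (0, 1), J = (2, 4) — the answer is frame-independent, so this choice is without loss of generality.
1. Z lies on line WD with WZ:ZD = -3:5 ⇒ Z = (0, 5/2)
2. U is where the line through W parallel to EZ meets line JE ⇒ U = (10/13, -12/13)
U = J + t·(E−J) with t = 16/13, so JU:UE = t:(1−t) = 16/13:-3/13

JU:UE = -16/3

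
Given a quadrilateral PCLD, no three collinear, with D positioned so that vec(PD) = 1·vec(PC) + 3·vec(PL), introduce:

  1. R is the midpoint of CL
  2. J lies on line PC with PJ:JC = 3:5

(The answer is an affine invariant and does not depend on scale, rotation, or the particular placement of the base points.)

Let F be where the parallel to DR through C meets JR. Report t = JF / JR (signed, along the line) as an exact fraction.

Assign P = (0, 0), C = (1, 0), L = (0, 1), D = (1, 3) — the answer is frame-independent, so this choice is without loss of generality.
1. R is the midpoint of CL ⇒ R = (1/2, 1/2)
2. J lies on line PC with PJ:JC = 3:5 ⇒ J = (3/8, 0)
through C parallel to DR: direction (-1/2, -5/2); meets JR at F = (7/2, 25/2)
F = J + t·(R−J) with t = 25

t = 25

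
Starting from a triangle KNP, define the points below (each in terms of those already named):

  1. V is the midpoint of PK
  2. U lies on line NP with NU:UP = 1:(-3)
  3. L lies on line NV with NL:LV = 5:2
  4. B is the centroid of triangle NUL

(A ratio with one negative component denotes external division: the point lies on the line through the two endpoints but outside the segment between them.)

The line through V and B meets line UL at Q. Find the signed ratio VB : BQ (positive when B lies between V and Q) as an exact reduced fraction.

Choose coordinates K = (0, 0), N = (1, 0), P = (0, 1).
1. V is the midpoint of PK ⇒ V = (0, 1/2)
2. U lies on line NP with NU:UP = 1:(-3) ⇒ U = (3/2, -1/2)
3. L lies on line NV with NL:LV = 5:2 ⇒ L = (2/7, 5/14)
4. B is the centroid of triangle NUL ⇒ B = (13/14, -1/21)
line VB meets UL at Q = (39/77, 31/154)
B = V + t·(Q−V) with t = 11/6, so VB:BQ = 11/6:-5/6

VB:BQ = -11/5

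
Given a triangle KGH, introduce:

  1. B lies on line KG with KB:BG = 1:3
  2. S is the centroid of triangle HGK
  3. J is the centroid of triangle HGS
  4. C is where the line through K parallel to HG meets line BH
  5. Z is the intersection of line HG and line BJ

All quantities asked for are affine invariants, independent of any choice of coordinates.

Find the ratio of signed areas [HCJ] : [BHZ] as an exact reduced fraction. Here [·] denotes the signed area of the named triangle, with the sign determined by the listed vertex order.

[HCJ]:[BHZ] = -92/81

Assign K = (0, 0), G = (1, 0), H = (0, 1) — the answer is frame-independent, so this choice is without loss of generality.
1. B lies on line KG with KB:BG = 1:3 ⇒ B = (1/4, 0)
2. S is the centroid of triangle HGK ⇒ S = (1/3, 1/3)
3. J is the centroid of triangle HGS ⇒ J = (4/9, 4/9)
4. C is where the line through K parallel to HG meets line BH ⇒ C = (1/3, -1/3)
5. Z is the intersection of line HG and line BJ ⇒ Z = (11/23, 12/23)
2·[HCJ] = 11/27, 2·[BHZ] = -33/92
[HCJ]:[BHZ] = 11/27:-33/92 = -92/81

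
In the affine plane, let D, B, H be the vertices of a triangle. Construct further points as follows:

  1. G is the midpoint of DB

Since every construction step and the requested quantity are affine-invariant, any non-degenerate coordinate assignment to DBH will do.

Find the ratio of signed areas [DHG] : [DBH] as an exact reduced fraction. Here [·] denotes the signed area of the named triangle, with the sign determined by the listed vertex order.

[DHG]:[DBH] = -1/2

Work in coordinates with D = (0, 0), B = (1, 0), H = (0, 1).
1. G is the midpoint of DB ⇒ G = (1/2, 0)
2·[DHG] = -1/2, 2·[DBH] = 1
[DHG]:[DBH] = -1/2:1 = -1/2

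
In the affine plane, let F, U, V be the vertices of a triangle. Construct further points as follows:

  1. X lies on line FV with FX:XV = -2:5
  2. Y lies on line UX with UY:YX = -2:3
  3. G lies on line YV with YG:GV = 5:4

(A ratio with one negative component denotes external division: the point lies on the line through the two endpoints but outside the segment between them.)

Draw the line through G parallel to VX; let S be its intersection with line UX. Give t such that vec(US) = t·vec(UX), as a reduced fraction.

t = -1/3

Assign F = (0, 0), U = (1, 0), V = (0, 1) — the answer is frame-independent, so this choice is without loss of generality.
1. X lies on line FV with FX:XV = -2:5 ⇒ X = (0, -2/3)
2. Y lies on line UX with UY:YX = -2:3 ⇒ Y = (3, 4/3)
3. G lies on line YV with YG:GV = 5:4 ⇒ G = (4/3, 31/27)
through G parallel to VX: direction (0, -5/3); meets UX at S = (4/3, 2/9)
S = U + t·(X−U) with t = -1/3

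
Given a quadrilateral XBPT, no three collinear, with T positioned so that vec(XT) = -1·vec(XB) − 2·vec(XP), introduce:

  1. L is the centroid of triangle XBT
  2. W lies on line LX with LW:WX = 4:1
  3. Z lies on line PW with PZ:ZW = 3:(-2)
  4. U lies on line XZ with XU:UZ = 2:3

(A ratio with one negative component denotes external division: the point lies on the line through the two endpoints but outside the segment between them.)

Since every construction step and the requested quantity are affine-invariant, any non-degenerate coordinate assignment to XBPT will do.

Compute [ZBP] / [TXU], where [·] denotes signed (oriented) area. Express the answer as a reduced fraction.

Assign X = (0, 0), B = (1, 0), P = (0, 1), T = (-1, -2) — the answer is frame-independent, so this choice is without loss of generality.
1. L is the centroid of triangle XBT ⇒ L = (0, -2/3)
2. W lies on line LX with LW:WX = 4:1 ⇒ W = (0, -2/15)
3. Z lies on line PW with PZ:ZW = 3:(-2) ⇒ Z = (0, -12/5)
4. U lies on line XZ with XU:UZ = 2:3 ⇒ U = (0, -24/25)
2·[ZBP] = 17/5, 2·[TXU] = -24/25
[ZBP]:[TXU] = 17/5:-24/25 = -85/24

[ZBP]:[TXU] = -85/24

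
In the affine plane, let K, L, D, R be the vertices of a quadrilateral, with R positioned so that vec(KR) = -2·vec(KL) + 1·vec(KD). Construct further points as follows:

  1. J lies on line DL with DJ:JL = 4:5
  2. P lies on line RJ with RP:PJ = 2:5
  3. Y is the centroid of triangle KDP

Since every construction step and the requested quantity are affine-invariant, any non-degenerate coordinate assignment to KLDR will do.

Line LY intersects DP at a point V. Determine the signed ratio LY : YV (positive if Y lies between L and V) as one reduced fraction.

Assign K = (0, 0), L = (1, 0), D = (0, 1), R = (-2, 1) — the answer is frame-independent, so this choice is without loss of generality.
1. J lies on line DL with DJ:JL = 4:5 ⇒ J = (4/9, 5/9)
2. P lies on line RJ with RP:PJ = 2:5 ⇒ P = (-82/63, 55/63)
3. Y is the centroid of triangle KDP ⇒ Y = (-82/189, 118/189)
line LY meets DP at V = (-697/658, 295/329)
Y = L + t·(V−L) with t = 94/135, so LY:YV = 94/135:41/135

LY:YV = 94/41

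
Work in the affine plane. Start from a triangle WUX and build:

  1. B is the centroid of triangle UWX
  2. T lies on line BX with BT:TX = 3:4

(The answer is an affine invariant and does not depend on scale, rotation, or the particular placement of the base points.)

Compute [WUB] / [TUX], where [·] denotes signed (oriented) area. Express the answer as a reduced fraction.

[WUB]:[TUX] = 7/4

Work in coordinates with W = (0, 0), U = (1, 0), X = (0, 1).
1. B is the centroid of triangle UWX ⇒ B = (1/3, 1/3)
2. T lies on line BX with BT:TX = 3:4 ⇒ T = (4/21, 13/21)
2·[WUB] = 1/3, 2·[TUX] = 4/21
[WUB]:[TUX] = 1/3:4/21 = 7/4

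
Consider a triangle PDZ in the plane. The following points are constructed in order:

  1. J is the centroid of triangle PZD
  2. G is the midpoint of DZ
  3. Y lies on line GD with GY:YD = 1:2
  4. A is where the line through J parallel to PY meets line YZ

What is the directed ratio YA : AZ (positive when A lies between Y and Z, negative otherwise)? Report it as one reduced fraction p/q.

Choose coordinates P = (0, 0), D = (1, 0), Z = (0, 1).
1. J is the centroid of triangle PZD ⇒ J = (1/3, 1/3)
2. G is the midpoint of DZ ⇒ G = (1/2, 1/2)
3. Y lies on line GD with GY:YD = 1:2 ⇒ Y = (2/3, 1/3)
4. A is where the line through J parallel to PY meets line YZ ⇒ A = (5/9, 4/9)
A = Y + t·(Z−Y) with t = 1/6, so YA:AZ = t:(1−t) = 1/6:5/6

YA:AZ = 1/5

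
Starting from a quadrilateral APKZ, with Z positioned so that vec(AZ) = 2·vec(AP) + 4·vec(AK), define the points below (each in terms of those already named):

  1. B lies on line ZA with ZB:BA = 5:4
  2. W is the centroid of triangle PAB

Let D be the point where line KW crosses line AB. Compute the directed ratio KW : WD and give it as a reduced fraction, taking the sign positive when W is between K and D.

Set A = (0, 0), P = (1, 0), K = (0, 1), Z = (2, 4); any affine frame gives the same invariant.
1. B lies on line ZA with ZB:BA = 5:4 ⇒ B = (8/9, 16/9)
2. W is the centroid of triangle PAB ⇒ W = (17/27, 16/27)
line KW meets AB at D = (17/45, 34/45)
W = K + t·(D−K) with t = 5/3, so KW:WD = 5/3:-2/3

KW:WD = -5/2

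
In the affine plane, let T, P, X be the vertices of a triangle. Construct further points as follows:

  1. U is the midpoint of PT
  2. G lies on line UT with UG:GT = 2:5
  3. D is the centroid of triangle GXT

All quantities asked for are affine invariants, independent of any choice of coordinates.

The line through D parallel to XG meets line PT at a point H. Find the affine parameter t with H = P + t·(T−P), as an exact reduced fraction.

t = 16/21

Work in coordinates with T = (0, 0), P = (1, 0), X = (0, 1).
1. U is the midpoint of PT ⇒ U = (1/2, 0)
2. G lies on line UT with UG:GT = 2:5 ⇒ G = (5/14, 0)
3. D is the centroid of triangle GXT ⇒ D = (5/42, 1/3)
through D parallel to XG: direction (5/14, -1); meets PT at H = (5/21, 0)
H = P + t·(T−P) with t = 16/21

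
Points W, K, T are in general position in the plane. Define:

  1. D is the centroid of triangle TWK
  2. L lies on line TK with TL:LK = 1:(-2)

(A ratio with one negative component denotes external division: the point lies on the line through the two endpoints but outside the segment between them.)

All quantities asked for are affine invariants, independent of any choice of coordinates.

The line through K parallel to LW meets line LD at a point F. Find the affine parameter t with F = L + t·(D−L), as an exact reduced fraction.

Set W = (0, 0), K = (1, 0), T = (0, 1); any affine frame gives the same invariant.
1. D is the centroid of triangle TWK ⇒ D = (1/3, 1/3)
2. L lies on line TK with TL:LK = 1:(-2) ⇒ L = (-1, 2)
through K parallel to LW: direction (1, -2); meets LD at F = (5/3, -4/3)
F = L + t·(D−L) with t = 2

t = 2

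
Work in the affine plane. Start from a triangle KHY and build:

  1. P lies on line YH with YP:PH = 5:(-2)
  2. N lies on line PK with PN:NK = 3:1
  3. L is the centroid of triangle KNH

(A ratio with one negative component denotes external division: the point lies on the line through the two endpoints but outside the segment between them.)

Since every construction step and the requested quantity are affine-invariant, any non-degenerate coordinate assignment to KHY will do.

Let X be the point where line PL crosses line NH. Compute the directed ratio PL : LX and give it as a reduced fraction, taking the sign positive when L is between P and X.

Choose coordinates K = (0, 0), H = (1, 0), Y = (0, 1).
1. P lies on line YH with YP:PH = 5:(-2) ⇒ P = (5/3, -2/3)
2. N lies on line PK with PN:NK = 3:1 ⇒ N = (5/12, -1/6)
3. L is the centroid of triangle KNH ⇒ L = (17/36, -1/18)
line PL meets NH at X = (71/120, -7/60)
L = P + t·(X−P) with t = 10/9, so PL:LX = 10/9:-1/9

PL:LX = -10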